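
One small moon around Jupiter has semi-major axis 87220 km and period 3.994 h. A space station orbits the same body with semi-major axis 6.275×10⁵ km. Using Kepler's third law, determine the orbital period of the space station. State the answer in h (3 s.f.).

Kepler's third law: T² ∝ a³, so T₂ = T₁ (a₂/a₁)^(3/2).
a₂/a₁ = 7.194, (a₂/a₁)^(3/2) = 19.30.
T₂ = 3.994 × 19.30 = 77.07 h.

T₂ ≈ 77.1 h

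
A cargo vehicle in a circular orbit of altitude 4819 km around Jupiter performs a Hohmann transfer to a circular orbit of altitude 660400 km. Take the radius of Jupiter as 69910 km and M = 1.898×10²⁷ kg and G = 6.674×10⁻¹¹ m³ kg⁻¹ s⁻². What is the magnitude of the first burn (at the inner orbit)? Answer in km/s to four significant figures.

Δv ≈ 14.29 km/s

μ = GM = 6.674×10⁻¹¹ × 1.898×10²⁷ = 1.267×10¹⁷ m³/s².
r₁ = 69910 + 4819 = 74729 km = 7.4729×10⁷ m.
r₂ = 69910 + 660400 = 730310 km = 7.3031×10⁸ m.
Transfer ellipse a_t = (r₁ + r₂)/2 = 4.025×10⁸ m.
At r₁: circular v_c1 = √(μ/r₁) = 41170 m/s; transfer-perijove v_p = √[μ(2/r₁ − 1/a_t)] = 55460 m/s.
Δv₁ = v_p − v_c1 = 14290 m/s.
= 14.29 km/s.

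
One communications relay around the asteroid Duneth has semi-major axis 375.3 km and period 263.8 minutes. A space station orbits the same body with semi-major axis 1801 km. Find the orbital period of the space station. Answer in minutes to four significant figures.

T₂ ≈ 2773 minutes

Kepler's third law: T² ∝ a³, so T₂ = T₁ (a₂/a₁)^(3/2).
a₂/a₁ = 4.799, (a₂/a₁)^(3/2) = 10.51.
T₂ = 263.8 × 10.51 = 2773 minutes.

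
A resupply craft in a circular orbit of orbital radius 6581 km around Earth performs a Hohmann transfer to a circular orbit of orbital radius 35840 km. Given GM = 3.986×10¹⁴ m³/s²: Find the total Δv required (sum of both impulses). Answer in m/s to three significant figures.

r₁ = 6581 km = 6.581×10⁶ m.
r₂ = 35840 km = 3.584×10⁷ m.
Transfer ellipse a_t = (r₁ + r₂)/2 = 2.121×10⁷ m.
At r₁: circular v_c1 = √(μ/r₁) = 7783 m/s; transfer-perigee v_p = √[μ(2/r₁ − 1/a_t)] = 10120 m/s.
Δv₁ = v_p − v_c1 = 2334 m/s.
At r₂: circular v_c2 = √(μ/r₂) = 3335 m/s; transfer-apogee v_a = √[μ(2/r₂ − 1/a_t)] = 1858 m/s.
Δv₂ = v_c2 − v_a = 1477 m/s.
Total Δv = Δv₁ + Δv₂ = 3811 m/s.

Δv_total ≈ 3810 m/s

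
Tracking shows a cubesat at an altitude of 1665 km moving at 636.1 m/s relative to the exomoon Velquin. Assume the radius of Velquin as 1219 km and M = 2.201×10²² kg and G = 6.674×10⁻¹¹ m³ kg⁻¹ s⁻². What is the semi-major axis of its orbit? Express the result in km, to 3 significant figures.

μ = GM = 6.674×10⁻¹¹ × 2.201×10²² = 1.469×10¹² m³/s².
r = 1219 + 1665 = 2884.0 km = 2.884×10⁶ m.
Vis-viva rearranged: 1/a = 2/r − v²/μ = 6.935×10⁻⁷ − 2.755×10⁻⁷ = 4.180×10⁻⁷ m⁻¹.
a = 2.392×10⁶ m = 2392.2 km.

a ≈ 2390 km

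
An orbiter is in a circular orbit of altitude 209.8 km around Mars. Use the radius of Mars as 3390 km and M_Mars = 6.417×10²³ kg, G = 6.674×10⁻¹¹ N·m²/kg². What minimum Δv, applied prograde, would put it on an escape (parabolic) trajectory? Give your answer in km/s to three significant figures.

μ = GM = 6.674×10⁻¹¹ × 6.417×10²³ = 4.283×10¹³ m³/s².
r = 3390 + 209.8 = 3599.8 km = 3.5998×10⁶ m.
Circular speed v_c = √(μ/r) = 3449 m/s.
Escape speed v_esc = √(2μ/r) = √2 × v_c = 4878 m/s.
Δv = v_esc − v_c = 1429 m/s = 1.429 km/s.

Δv ≈ 1.43 km/s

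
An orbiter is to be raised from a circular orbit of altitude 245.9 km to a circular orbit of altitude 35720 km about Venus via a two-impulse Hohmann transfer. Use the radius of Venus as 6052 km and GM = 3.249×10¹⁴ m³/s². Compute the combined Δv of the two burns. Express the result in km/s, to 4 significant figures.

r₁ = 6052 + 245.9 = 6297.9 km = 6.2979×10⁶ m.
r₂ = 6052 + 35720 = 41772 km = 4.1772×10⁷ m.
Transfer ellipse a_t = (r₁ + r₂)/2 = 2.403×10⁷ m.
At r₁: circular v_c1 = √(μ/r₁) = 7183 m/s; transfer-periapsis v_p = √[μ(2/r₁ − 1/a_t)] = 9469 m/s.
Δv₁ = v_p − v_c1 = 2286 m/s.
At r₂: circular v_c2 = √(μ/r₂) = 2789 m/s; transfer-apoapsis v_a = √[μ(2/r₂ − 1/a_t)] = 1428 m/s.
Δv₂ = v_c2 − v_a = 1361 m/s.
Total Δv = Δv₁ + Δv₂ = 3648 m/s = 3.648 km/s.

Δv_total ≈ 3.648 km/s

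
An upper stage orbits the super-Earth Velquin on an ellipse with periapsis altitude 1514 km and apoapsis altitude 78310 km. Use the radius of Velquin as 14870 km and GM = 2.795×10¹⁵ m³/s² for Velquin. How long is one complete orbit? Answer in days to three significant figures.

T ≈ 0.558 days

r_p = 14870 + 1514 = 16384 km = 1.6384×10⁷ m.
r_a = 14870 + 78310 = 93180 km = 9.3180×10⁷ m.
Semi-major axis a = (r_p + r_a)/2 = (16384 + 93180)/2 = 54782 km = 5.478×10⁷ m.
By Kepler's third law T = 2π√(a³/μ) = 2π × 7.669×10³ = 4.819×10⁴ s.
= 0.5577 days.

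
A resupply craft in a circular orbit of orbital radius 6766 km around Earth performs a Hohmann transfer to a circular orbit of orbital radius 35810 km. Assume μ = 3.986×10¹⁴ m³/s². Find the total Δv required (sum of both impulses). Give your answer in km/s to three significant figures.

Δv_total ≈ 3.73 km/s

r₁ = 6766 km = 6.766×10⁶ m.
r₂ = 35810 km = 3.581×10⁷ m.
Transfer ellipse a_t = (r₁ + r₂)/2 = 2.129×10⁷ m.
At r₁: circular v_c1 = √(μ/r₁) = 7675 m/s; transfer-perigee v_p = √[μ(2/r₁ − 1/a_t)] = 9955 m/s.
Δv₁ = v_p − v_c1 = 2279 m/s.
At r₂: circular v_c2 = √(μ/r₂) = 3336 m/s; transfer-apogee v_a = √[μ(2/r₂ − 1/a_t)] = 1881 m/s.
Δv₂ = v_c2 − v_a = 1455 m/s.
Total Δv = Δv₁ + Δv₂ = 3735 m/s = 3.735 km/s.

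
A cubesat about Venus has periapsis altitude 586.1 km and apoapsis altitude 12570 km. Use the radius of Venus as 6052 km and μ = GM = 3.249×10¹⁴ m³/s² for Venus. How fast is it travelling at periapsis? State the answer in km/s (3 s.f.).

r_p = 6052 + 586.1 = 6638.1 km = 6.6381×10⁶ m.
r_a = 6052 + 12570 = 18622 km = 1.8622×10⁷ m.
Semi-major axis a = (r_p + r_a)/2 = 12630 km = 1.263×10⁷ m.
Vis-viva: v² = μ(2/r − 1/a) = 3.249×10¹⁴ × (3.013×10⁻⁷ − 7.918×10⁻⁸) = 7.217×10⁷ m²/s².
v = 8495 m/s = 8.495 km/s.

v ≈ 8.50 km/s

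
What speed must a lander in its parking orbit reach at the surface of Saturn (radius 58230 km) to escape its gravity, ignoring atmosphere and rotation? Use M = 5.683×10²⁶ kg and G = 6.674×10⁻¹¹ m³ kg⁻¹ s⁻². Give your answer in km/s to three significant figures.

v_esc ≈ 36.1 km/s

μ = GM = 6.674×10⁻¹¹ × 5.683×10²⁶ = 3.793×10¹⁶ m³/s².
r = R = 5.823×10⁷ m.
Escape speed v_esc = √(2μ/r) = √(2 × 3.793×10¹⁶ / 5.823×10⁷) = √(1.303×10⁹) = 36090 m/s.
= 36.09 km/s.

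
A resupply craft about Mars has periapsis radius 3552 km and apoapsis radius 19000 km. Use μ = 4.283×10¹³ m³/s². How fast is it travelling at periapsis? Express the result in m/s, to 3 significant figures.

v ≈ 4510 m/s

Semi-major axis a = (r_p + r_a)/2 = 11276 km = 1.128×10⁷ m.
Vis-viva: v² = μ(2/r − 1/a) = 4.283×10¹³ × (5.631×10⁻⁷ − 8.868×10⁻⁸) = 2.032×10⁷ m²/s².
v = 4508 m/s.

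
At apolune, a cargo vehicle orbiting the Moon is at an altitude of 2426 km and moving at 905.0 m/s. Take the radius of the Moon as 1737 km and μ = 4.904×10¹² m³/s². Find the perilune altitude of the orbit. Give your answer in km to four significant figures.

r_a = 1737 + 2426 = 4163.0 km = 4.163×10⁶ m.
Specific energy ε = v²/2 − μ/r = -7.685×10⁵ J/kg, so a = −μ/(2ε) = 3.191×10⁶ m.
The apsides satisfy r_p + r_a = 2a, so the perilune radius is 2a − r_a = 2.218×10⁶ m = 2218.4 km.
Perilune altitude = 2218.4 − 1737 = 481.39 km.

perilune altitude ≈ 481.4 km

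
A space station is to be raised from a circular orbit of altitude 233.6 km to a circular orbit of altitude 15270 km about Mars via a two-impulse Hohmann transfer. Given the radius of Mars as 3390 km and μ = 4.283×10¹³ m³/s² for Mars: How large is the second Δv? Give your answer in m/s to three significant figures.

r₁ = 3390 + 233.6 = 3623.6 km = 3.6236×10⁶ m.
r₂ = 3390 + 15270 = 18660 km = 1.8660×10⁷ m.
Transfer ellipse a_t = (r₁ + r₂)/2 = 1.114×10⁷ m.
At r₁: circular v_c1 = √(μ/r₁) = 3438 m/s; transfer-periapsis v_p = √[μ(2/r₁ − 1/a_t)] = 4449 m/s.
At r₂: circular v_c2 = √(μ/r₂) = 1515 m/s; transfer-apoapsis v_a = √[μ(2/r₂ − 1/a_t)] = 864.0 m/s.
Δv₂ = v_c2 − v_a = 651.0 m/s.

Δv ≈ 651 m/s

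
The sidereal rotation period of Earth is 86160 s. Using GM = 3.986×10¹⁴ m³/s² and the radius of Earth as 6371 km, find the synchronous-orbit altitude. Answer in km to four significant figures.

A synchronous orbit has period T, so by Kepler's third law a = (μT²/4π²)^(1/3).
μT²/4π² = 3.986×10¹⁴ × (8.616×10⁴)² / 39.48 = 7.495×10²² m³.
a = 4.216×10⁷ m = 42163 km.
Altitude h = a − R = 42163 − 6371 = 35792 km.

h_sync ≈ 35790 km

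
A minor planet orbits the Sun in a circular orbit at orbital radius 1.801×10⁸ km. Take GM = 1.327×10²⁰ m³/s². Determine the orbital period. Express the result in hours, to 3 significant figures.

r = 1.801×10⁸ km = 1.801×10¹¹ m.
Kepler's third law: T = 2π√(r³/μ) = 2π√((1.801×10¹¹)³ / 1.327×10²⁰).
r³/μ = 4.402×10¹³ s², so T = 2π × 6.635×10⁶ = 4.169×10⁷ s.
Converting: 4.169×10⁷ s ÷ 3600 = 11580 hours.

T ≈ 11600 hours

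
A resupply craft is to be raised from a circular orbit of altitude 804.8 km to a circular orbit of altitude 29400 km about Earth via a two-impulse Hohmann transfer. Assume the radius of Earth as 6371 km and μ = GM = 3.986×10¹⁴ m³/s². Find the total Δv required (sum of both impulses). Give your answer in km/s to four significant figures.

Δv_total ≈ 3.575 km/s

r₁ = 6371 + 804.8 = 7175.8 km = 7.1758×10⁶ m.
r₂ = 6371 + 29400 = 35771 km = 3.5771×10⁷ m.
Transfer ellipse a_t = (r₁ + r₂)/2 = 2.147×10⁷ m.
At r₁: circular v_c1 = √(μ/r₁) = 7453 m/s; transfer-perigee v_p = √[μ(2/r₁ − 1/a_t)] = 9619 m/s.
Δv₁ = v_p − v_c1 = 2166 m/s.
At r₂: circular v_c2 = √(μ/r₂) = 3338 m/s; transfer-apogee v_a = √[μ(2/r₂ − 1/a_t)] = 1930 m/s.
Δv₂ = v_c2 − v_a = 1408 m/s.
Total Δv = Δv₁ + Δv₂ = 3575 m/s = 3.575 km/s.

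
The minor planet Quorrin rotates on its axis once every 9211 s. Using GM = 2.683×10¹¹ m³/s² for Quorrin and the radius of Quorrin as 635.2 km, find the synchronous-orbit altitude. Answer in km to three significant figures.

A synchronous orbit has period T, so by Kepler's third law a = (μT²/4π²)^(1/3).
μT²/4π² = 2.683×10¹¹ × (9.211×10³)² / 39.48 = 5.766×10¹⁷ m³.
a = 8.323×10⁵ m = 832.32 km.
Altitude h = a − R = 832.32 − 635.2 = 197.12 km.

h_sync ≈ 197 km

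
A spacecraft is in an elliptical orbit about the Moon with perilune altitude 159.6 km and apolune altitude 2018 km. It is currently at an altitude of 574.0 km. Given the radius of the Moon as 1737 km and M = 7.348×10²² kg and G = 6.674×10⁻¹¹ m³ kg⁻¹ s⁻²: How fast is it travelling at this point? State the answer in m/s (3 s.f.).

v ≈ 1580 m/s

μ = GM = 6.674×10⁻¹¹ × 7.348×10²² = 4.904×10¹² m³/s².
r_p = 1737 + 159.6 = 1896.6 km = 1.8966×10⁶ m.
r_a = 1737 + 2018 = 3755.0 km = 3.7550×10⁶ m.
r = 1737 + 574.0 = 2311.0 km = 2.311×10⁶ m.
Semi-major axis a = (r_p + r_a)/2 = 2825.8 km = 2.826×10⁶ m.
Vis-viva: v² = μ(2/r − 1/a) = 4.904×10¹² × (8.654×10⁻⁷ − 3.539×10⁻⁷) = 2.509×10⁶ m²/s².
v = 1584 m/s.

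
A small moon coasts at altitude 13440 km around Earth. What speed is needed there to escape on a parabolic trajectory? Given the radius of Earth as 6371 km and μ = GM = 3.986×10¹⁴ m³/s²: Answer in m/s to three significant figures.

r = 6371 + 13440 = 19811 km = 1.9811×10⁷ m.
Escape speed v_esc = √(2μ/r) = √(2 × 3.986×10¹⁴ / 1.981×10⁷) = √(4.024×10⁷) = 6344 m/s.

v_esc ≈ 6340 m/s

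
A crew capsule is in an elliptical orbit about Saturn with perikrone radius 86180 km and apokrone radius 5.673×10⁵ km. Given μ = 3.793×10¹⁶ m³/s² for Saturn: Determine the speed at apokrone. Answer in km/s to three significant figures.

Semi-major axis a = (r_p + r_a)/2 = 3.2674×10⁵ km = 3.267×10⁸ m.
Vis-viva: v² = μ(2/r − 1/a) = 3.793×10¹⁶ × (3.525×10⁻⁹ − 3.061×10⁻⁹) = 1.763×10⁷ m²/s².
v = 4199 m/s = 4.199 km/s.

v ≈ 4.20 km/s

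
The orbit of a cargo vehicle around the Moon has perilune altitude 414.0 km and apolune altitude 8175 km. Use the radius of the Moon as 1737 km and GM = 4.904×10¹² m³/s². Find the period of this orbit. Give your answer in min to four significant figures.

r_p = 1737 + 414.0 = 2151.0 km = 2.1510×10⁶ m.
r_a = 1737 + 8175 = 9912.0 km = 9.9120×10⁶ m.
Semi-major axis a = (r_p + r_a)/2 = (2151.0 + 9912.0)/2 = 6031.5 km = 6.032×10⁶ m.
By Kepler's third law T = 2π√(a³/μ) = 2π × 6.689×10³ = 4.203×10⁴ s.
= 700.5 min.

T ≈ 700.5 min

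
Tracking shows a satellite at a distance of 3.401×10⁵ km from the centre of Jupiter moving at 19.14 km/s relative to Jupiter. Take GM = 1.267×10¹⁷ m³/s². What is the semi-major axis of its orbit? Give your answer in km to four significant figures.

r = 3.401×10⁸ m.
Specific orbital energy ε = v²/2 − μ/r = (19140)²/2 − 1.267×10¹⁷/3.401×10⁸ = -1.894×10⁸ J/kg.
Since ε = −μ/(2a), a = −μ/(2ε) = 3.345×10⁸ m = 3.3453×10⁵ km.

a ≈ 3.345×10⁵ km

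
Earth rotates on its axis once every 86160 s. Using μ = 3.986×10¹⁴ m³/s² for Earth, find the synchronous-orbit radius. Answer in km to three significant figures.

A synchronous orbit has period T, so by Kepler's third law a = (μT²/4π²)^(1/3).
μT²/4π² = 3.986×10¹⁴ × (8.616×10⁴)² / 39.48 = 7.495×10²² m³.
a = 4.216×10⁷ m = 42163 km.

r_sync ≈ 42200 km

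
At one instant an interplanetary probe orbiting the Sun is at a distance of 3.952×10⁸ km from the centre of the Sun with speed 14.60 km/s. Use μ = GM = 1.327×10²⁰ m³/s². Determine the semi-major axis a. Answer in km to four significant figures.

r = 3.952×10¹¹ m.
Vis-viva rearranged: 1/a = 2/r − v²/μ = 5.061×10⁻¹² − 1.606×10⁻¹² = 3.454×10⁻¹² m⁻¹.
a = 2.895×10¹¹ m = 2.8949×10⁸ km.

a ≈ 2.895×10⁸ km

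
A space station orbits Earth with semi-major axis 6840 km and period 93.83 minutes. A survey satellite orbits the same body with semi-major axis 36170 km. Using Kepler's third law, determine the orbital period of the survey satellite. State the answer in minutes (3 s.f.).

T₂ ≈ 1140 minutes

Kepler's third law: T² ∝ a³, so T₂ = T₁ (a₂/a₁)^(3/2).
a₂/a₁ = 5.288, (a₂/a₁)^(3/2) = 12.16.
T₂ = 93.83 × 12.16 = 1141 minutes.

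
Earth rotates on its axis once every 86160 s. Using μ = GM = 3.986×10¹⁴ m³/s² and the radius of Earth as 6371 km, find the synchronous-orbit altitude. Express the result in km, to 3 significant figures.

h_sync ≈ 35800 km

A synchronous orbit has period T, so by Kepler's third law a = (μT²/4π²)^(1/3).
μT²/4π² = 3.986×10¹⁴ × (8.616×10⁴)² / 39.48 = 7.495×10²² m³.
a = 4.216×10⁷ m = 42163 km.
Altitude h = a − R = 42163 − 6371 = 35792 km.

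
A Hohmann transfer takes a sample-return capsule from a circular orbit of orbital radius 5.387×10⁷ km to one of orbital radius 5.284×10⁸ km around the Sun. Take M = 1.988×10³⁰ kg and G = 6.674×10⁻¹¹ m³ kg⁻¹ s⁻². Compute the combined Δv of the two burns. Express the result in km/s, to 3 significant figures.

μ = GM = 6.674×10⁻¹¹ × 1.988×10³⁰ = 1.327×10²⁰ m³/s².
r₁ = 5.387×10⁷ km = 5.387×10¹⁰ m.
r₂ = 5.284×10⁸ km = 5.284×10¹¹ m.
Transfer ellipse a_t = (r₁ + r₂)/2 = 2.911×10¹¹ m.
At r₁: circular v_c1 = √(μ/r₁) = 49630 m/s; transfer-perihelion v_p = √[μ(2/r₁ − 1/a_t)] = 66860 m/s.
Δv₁ = v_p − v_c1 = 17230 m/s.
At r₂: circular v_c2 = √(μ/r₂) = 15850 m/s; transfer-aphelion v_a = √[μ(2/r₂ − 1/a_t)] = 6816 m/s.
Δv₂ = v_c2 − v_a = 9030 m/s.
Total Δv = Δv₁ + Δv₂ = 26260 m/s = 26.26 km/s.

Δv_total ≈ 26.3 km/s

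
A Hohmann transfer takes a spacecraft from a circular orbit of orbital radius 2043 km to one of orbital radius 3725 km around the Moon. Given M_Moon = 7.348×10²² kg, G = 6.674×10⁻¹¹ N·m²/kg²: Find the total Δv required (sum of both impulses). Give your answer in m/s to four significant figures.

μ = GM = 6.674×10⁻¹¹ × 7.348×10²² = 4.904×10¹² m³/s².
r₁ = 2043 km = 2.043×10⁶ m.
r₂ = 3725 km = 3.725×10⁶ m.
Transfer ellipse a_t = (r₁ + r₂)/2 = 2.884×10⁶ m.
At r₁: circular v_c1 = √(μ/r₁) = 1549 m/s; transfer-perilune v_p = √[μ(2/r₁ − 1/a_t)] = 1761 m/s.
Δv₁ = v_p − v_c1 = 211.5 m/s.
At r₂: circular v_c2 = √(μ/r₂) = 1147 m/s; transfer-apolune v_a = √[μ(2/r₂ − 1/a_t)] = 965.7 m/s.
Δv₂ = v_c2 − v_a = 181.7 m/s.
Total Δv = Δv₁ + Δv₂ = 393.1 m/s.

Δv_total ≈ 393.1 m/s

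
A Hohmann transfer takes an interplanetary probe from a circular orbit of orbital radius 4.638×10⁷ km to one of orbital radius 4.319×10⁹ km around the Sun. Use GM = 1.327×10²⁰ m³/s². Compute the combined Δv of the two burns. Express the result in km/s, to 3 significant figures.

r₁ = 4.638×10⁷ km = 4.638×10¹⁰ m.
r₂ = 4.319×10⁹ km = 4.319×10¹² m.
Transfer ellipse a_t = (r₁ + r₂)/2 = 2.183×10¹² m.
At r₁: circular v_c1 = √(μ/r₁) = 53490 m/s; transfer-perihelion v_p = √[μ(2/r₁ − 1/a_t)] = 75240 m/s.
Δv₁ = v_p − v_c1 = 21750 m/s.
At r₂: circular v_c2 = √(μ/r₂) = 5543 m/s; transfer-aphelion v_a = √[μ(2/r₂ − 1/a_t)] = 808.0 m/s.
Δv₂ = v_c2 − v_a = 4735 m/s.
Total Δv = Δv₁ + Δv₂ = 26490 m/s = 26.49 km/s.

Δv_total ≈ 26.5 km/s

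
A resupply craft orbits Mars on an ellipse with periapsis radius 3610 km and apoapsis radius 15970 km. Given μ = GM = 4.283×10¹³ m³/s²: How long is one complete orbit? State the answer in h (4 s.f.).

Semi-major axis a = (r_p + r_a)/2 = (3610.0 + 15970)/2 = 9790.0 km = 9.790×10⁶ m.
By Kepler's third law T = 2π√(a³/μ) = 2π × 4.681×10³ = 2.941×10⁴ s.
= 8.169 h.

T ≈ 8.169 h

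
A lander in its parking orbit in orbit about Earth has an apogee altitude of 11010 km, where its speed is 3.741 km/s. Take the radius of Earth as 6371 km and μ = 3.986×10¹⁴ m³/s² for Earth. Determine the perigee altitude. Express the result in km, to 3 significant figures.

r_a = 6371 + 11010 = 17381 km = 1.738×10⁷ m.
Specific energy ε = v²/2 − μ/r = -1.594×10⁷ J/kg, so a = −μ/(2ε) = 1.251×10⁷ m.
The apsides satisfy r_p + r_a = 2a, so the perigee radius is 2a − r_a = 7.632×10⁶ m = 7632.3 km.
Perigee altitude = 7632.3 − 6371 = 1261.3 km.

perigee altitude ≈ 1260 km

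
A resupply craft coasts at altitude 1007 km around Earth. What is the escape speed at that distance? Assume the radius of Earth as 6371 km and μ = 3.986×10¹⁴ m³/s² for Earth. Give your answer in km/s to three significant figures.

r = 6371 + 1007 = 7378.0 km = 7.3780×10⁶ m.
Escape speed v_esc = √(2μ/r) = √(2 × 3.986×10¹⁴ / 7.378×10⁶) = √(1.081×10⁸) = 10390 m/s.
= 10.39 km/s.

v_esc ≈ 10.4 km/s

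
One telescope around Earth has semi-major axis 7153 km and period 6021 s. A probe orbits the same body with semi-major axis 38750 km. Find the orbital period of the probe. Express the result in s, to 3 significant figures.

T₂ ≈ 75900 s

Kepler's third law: T² ∝ a³, so T₂ = T₁ (a₂/a₁)^(3/2).
a₂/a₁ = 5.417, (a₂/a₁)^(3/2) = 12.61.
T₂ = 6021 × 12.61 = 75920 s.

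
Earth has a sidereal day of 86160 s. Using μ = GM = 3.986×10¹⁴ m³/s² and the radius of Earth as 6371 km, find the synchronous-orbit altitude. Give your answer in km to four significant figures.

A synchronous orbit has period T, so by Kepler's third law a = (μT²/4π²)^(1/3).
μT²/4π² = 3.986×10¹⁴ × (8.616×10⁴)² / 39.48 = 7.495×10²² m³.
a = 4.216×10⁷ m = 42163 km.
Altitude h = a − R = 42163 − 6371 = 35792 km.

h_sync ≈ 35790 km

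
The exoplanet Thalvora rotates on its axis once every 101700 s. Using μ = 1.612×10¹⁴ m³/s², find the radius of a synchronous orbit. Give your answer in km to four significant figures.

A synchronous orbit has period T, so by Kepler's third law a = (μT²/4π²)^(1/3).
μT²/4π² = 1.612×10¹⁴ × (1.017×10⁵)² / 39.48 = 4.223×10²² m³.
a = 3.482×10⁷ m = 34824 km.

r_sync ≈ 34820 km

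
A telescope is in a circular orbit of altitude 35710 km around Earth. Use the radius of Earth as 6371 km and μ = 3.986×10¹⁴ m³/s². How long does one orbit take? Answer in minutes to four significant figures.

r = 6371 + 35710 = 42081 km = 4.2081×10⁷ m.
Kepler's third law: T = 2π√(r³/μ) = 2π√((4.208×10⁷)³ / 3.986×10¹⁴).
r³/μ = 1.869×10⁸ s², so T = 2π × 1.367×10⁴ = 8.591×10⁴ s.
Converting: 8.591×10⁴ s ÷ 60.00 = 1432 minutes.

T ≈ 1432 minutes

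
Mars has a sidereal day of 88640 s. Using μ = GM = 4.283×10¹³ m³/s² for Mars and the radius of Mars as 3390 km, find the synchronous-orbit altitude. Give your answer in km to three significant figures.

h_sync ≈ 17000 km

A synchronous orbit has period T, so by Kepler's third law a = (μT²/4π²)^(1/3).
μT²/4π² = 4.283×10¹³ × (8.864×10⁴)² / 39.48 = 8.524×10²¹ m³.
a = 2.043×10⁷ m = 20428 km.
Altitude h = a − R = 20428 − 3390 = 17038 km.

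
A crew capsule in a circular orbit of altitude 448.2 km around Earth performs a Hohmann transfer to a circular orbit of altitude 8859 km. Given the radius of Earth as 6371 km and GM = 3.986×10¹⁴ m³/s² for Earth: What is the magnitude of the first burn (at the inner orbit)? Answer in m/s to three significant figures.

r₁ = 6371 + 448.2 = 6819.2 km = 6.8192×10⁶ m.
r₂ = 6371 + 8859 = 15230 km = 1.5230×10⁷ m.
Transfer ellipse a_t = (r₁ + r₂)/2 = 1.102×10⁷ m.
At r₁: circular v_c1 = √(μ/r₁) = 7645 m/s; transfer-perigee v_p = √[μ(2/r₁ − 1/a_t)] = 8986 m/s.
Δv₁ = v_p − v_c1 = 1341 m/s.

Δv ≈ 1340 m/s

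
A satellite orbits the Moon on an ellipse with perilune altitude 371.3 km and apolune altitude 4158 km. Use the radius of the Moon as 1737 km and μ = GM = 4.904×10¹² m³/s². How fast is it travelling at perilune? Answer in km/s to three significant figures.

r_p = 1737 + 371.3 = 2108.3 km = 2.1083×10⁶ m.
r_a = 1737 + 4158 = 5895.0 km = 5.8950×10⁶ m.
Semi-major axis a = (r_p + r_a)/2 = 4001.7 km = 4.002×10⁶ m.
Vis-viva: v² = μ(2/r − 1/a) = 4.904×10¹² × (9.486×10⁻⁷ − 2.499×10⁻⁷) = 3.427×10⁶ m²/s².
v = 1851 m/s = 1.851 km/s.

v ≈ 1.85 km/s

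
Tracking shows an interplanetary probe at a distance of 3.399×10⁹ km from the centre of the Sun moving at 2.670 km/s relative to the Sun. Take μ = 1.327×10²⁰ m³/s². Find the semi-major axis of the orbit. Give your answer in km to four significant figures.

r = 3.399×10¹² m.
Vis-viva rearranged: 1/a = 2/r − v²/μ = 5.884×10⁻¹³ − 5.372×10⁻¹⁴ = 5.347×10⁻¹³ m⁻¹.
a = 1.870×10¹² m = 1.8703×10⁹ km.

a ≈ 1.870×10⁹ km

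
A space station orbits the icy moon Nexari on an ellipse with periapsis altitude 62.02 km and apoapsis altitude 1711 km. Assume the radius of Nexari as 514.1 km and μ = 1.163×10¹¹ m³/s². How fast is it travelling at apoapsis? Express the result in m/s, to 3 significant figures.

v ≈ 147 m/s

r_p = 514.1 + 62.02 = 576.12 km = 5.7612×10⁵ m.
r_a = 514.1 + 1711 = 2225.1 km = 2.2251×10⁶ m.
Semi-major axis a = (r_p + r_a)/2 = 1400.6 km = 1.401×10⁶ m.
Vis-viva: v² = μ(2/r − 1/a) = 1.163×10¹¹ × (8.988×10⁻⁷ − 7.140×10⁻⁷) = 2.150×10⁴ m²/s².
v = 146.6 m/s.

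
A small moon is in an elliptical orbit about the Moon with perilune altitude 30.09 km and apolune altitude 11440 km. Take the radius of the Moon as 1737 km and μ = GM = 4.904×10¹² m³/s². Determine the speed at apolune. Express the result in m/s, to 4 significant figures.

r_p = 1737 + 30.09 = 1767.1 km = 1.7671×10⁶ m.
r_a = 1737 + 11440 = 13177 km = 1.3177×10⁷ m.
Semi-major axis a = (r_p + r_a)/2 = 7472.0 km = 7.472×10⁶ m.
Vis-viva: v² = μ(2/r − 1/a) = 4.904×10¹² × (1.518×10⁻⁷ − 1.338×10⁻⁷) = 8.801×10⁴ m²/s².
v = 296.7 m/s.

v ≈ 296.7 m/s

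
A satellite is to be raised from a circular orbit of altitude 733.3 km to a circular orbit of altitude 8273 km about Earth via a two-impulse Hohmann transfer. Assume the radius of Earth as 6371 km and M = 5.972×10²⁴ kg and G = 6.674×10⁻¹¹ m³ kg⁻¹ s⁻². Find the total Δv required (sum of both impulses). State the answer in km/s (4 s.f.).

Δv_total ≈ 2.202 km/s

μ = GM = 6.674×10⁻¹¹ × 5.972×10²⁴ = 3.986×10¹⁴ m³/s².
r₁ = 6371 + 733.3 = 7104.3 km = 7.1043×10⁶ m.
r₂ = 6371 + 8273 = 14644 km = 1.4644×10⁷ m.
Transfer ellipse a_t = (r₁ + r₂)/2 = 1.087×10⁷ m.
At r₁: circular v_c1 = √(μ/r₁) = 7490 m/s; transfer-perigee v_p = √[μ(2/r₁ − 1/a_t)] = 8692 m/s.
Δv₁ = v_p − v_c1 = 1202 m/s.
At r₂: circular v_c2 = √(μ/r₂) = 5217 m/s; transfer-apogee v_a = √[μ(2/r₂ − 1/a_t)] = 4217 m/s.
Δv₂ = v_c2 − v_a = 1000 m/s.
Total Δv = Δv₁ + Δv₂ = 2202 m/s = 2.202 km/s.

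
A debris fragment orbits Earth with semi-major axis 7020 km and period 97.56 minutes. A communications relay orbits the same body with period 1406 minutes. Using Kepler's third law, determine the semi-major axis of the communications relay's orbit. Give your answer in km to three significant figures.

a₂ ≈ 41600 km

Kepler's third law: a³ ∝ T², so a₂ = a₁ (T₂/T₁)^(2/3).
T₂/T₁ = 14.41, (T₂/T₁)^(2/3) = 5.922.
a₂ = 7020 × 5.922 = 41570 km.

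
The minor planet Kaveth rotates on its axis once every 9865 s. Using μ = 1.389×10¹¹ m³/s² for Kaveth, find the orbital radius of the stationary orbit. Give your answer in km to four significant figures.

A synchronous orbit has period T, so by Kepler's third law a = (μT²/4π²)^(1/3).
μT²/4π² = 1.389×10¹¹ × (9.865×10³)² / 39.48 = 3.424×10¹⁷ m³.
a = 6.996×10⁵ m = 699.59 km.

r_sync ≈ 699.6 km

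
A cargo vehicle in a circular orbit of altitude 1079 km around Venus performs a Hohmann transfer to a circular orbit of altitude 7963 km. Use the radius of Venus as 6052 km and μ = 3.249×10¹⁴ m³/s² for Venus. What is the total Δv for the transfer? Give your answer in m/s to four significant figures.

r₁ = 6052 + 1079 = 7131.0 km = 7.1310×10⁶ m.
r₂ = 6052 + 7963 = 14015 km = 1.4015×10⁷ m.
Transfer ellipse a_t = (r₁ + r₂)/2 = 1.057×10⁷ m.
At r₁: circular v_c1 = √(μ/r₁) = 6750 m/s; transfer-periapsis v_p = √[μ(2/r₁ − 1/a_t)] = 7771 m/s.
Δv₁ = v_p − v_c1 = 1021 m/s.
At r₂: circular v_c2 = √(μ/r₂) = 4815 m/s; transfer-apoapsis v_a = √[μ(2/r₂ − 1/a_t)] = 3954 m/s.
Δv₂ = v_c2 − v_a = 860.6 m/s.
Total Δv = Δv₁ + Δv₂ = 1882 m/s.

Δv_total ≈ 1882 m/s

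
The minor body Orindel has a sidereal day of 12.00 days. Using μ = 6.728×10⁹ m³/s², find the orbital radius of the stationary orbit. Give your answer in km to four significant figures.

T = 12.00 days = 1.037×10⁶ s.
A synchronous orbit has period T, so by Kepler's third law a = (μT²/4π²)^(1/3).
μT²/4π² = 6.728×10⁹ × (1.037×10⁶)² / 39.48 = 1.832×10²⁰ m³.
a = 5.679×10⁶ m = 5679.4 km.

r_sync ≈ 5679 km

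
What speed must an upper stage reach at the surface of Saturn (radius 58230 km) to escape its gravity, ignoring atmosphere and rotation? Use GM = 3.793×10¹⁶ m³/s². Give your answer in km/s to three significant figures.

r = R = 5.823×10⁷ m.
Escape speed v_esc = √(2μ/r) = √(2 × 3.793×10¹⁶ / 5.823×10⁷) = √(1.303×10⁹) = 36090 m/s.
= 36.09 km/s.

v_esc ≈ 36.1 km/s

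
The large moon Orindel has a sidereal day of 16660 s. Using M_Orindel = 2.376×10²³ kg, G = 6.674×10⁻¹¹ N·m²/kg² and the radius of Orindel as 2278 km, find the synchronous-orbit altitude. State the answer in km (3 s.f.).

h_sync ≈ 2530 km

μ = GM = 6.674×10⁻¹¹ × 2.376×10²³ = 1.586×10¹³ m³/s².
A synchronous orbit has period T, so by Kepler's third law a = (μT²/4π²)^(1/3).
μT²/4π² = 1.586×10¹³ × (1.666×10⁴)² / 39.48 = 1.115×10²⁰ m³.
a = 4.813×10⁶ m = 4812.9 km.
Altitude h = a − R = 4812.9 − 2278 = 2534.9 km.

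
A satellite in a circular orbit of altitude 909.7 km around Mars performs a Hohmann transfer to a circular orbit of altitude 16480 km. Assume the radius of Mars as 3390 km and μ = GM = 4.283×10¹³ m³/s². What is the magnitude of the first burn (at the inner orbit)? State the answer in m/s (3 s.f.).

r₁ = 3390 + 909.7 = 4299.7 km = 4.2997×10⁶ m.
r₂ = 3390 + 16480 = 19870 km = 1.9870×10⁷ m.
Transfer ellipse a_t = (r₁ + r₂)/2 = 1.208×10⁷ m.
At r₁: circular v_c1 = √(μ/r₁) = 3156 m/s; transfer-periapsis v_p = √[μ(2/r₁ − 1/a_t)] = 4047 m/s.
Δv₁ = v_p − v_c1 = 890.9 m/s.

Δv ≈ 891 m/s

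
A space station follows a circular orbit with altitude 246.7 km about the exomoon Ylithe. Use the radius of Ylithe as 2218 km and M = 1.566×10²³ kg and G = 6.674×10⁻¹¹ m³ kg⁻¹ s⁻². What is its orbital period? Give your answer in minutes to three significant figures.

μ = GM = 6.674×10⁻¹¹ × 1.566×10²³ = 1.045×10¹³ m³/s².
r = 2218 + 246.7 = 2464.7 km = 2.4647×10⁶ m.
Kepler's third law: T = 2π√(r³/μ) = 2π√((2.465×10⁶)³ / 1.045×10¹³).
r³/μ = 1.433×10⁶ s², so T = 2π × 1.197×10³ = 7.520×10³ s.
Converting: 7.520×10³ s ÷ 60.00 = 125.3 minutes.

T ≈ 125 minutes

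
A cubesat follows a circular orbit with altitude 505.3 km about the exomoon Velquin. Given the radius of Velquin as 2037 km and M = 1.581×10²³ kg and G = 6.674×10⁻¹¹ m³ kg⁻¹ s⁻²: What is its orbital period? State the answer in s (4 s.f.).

μ = GM = 6.674×10⁻¹¹ × 1.581×10²³ = 1.055×10¹³ m³/s².
r = 2037 + 505.3 = 2542.3 km = 2.5423×10⁶ m.
Kepler's third law: T = 2π√(r³/μ) = 2π√((2.542×10⁶)³ / 1.055×10¹³).
r³/μ = 1.557×10⁶ s², so T = 2π × 1.248×10³ = 7.841×10³ s.

T ≈ 7841 s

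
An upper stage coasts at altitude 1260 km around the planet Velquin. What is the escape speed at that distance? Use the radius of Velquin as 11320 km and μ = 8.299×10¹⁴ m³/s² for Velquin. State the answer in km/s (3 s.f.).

r = 11320 + 1260 = 12580 km = 1.2580×10⁷ m.
Escape speed v_esc = √(2μ/r) = √(2 × 8.299×10¹⁴ / 1.258×10⁷) = √(1.319×10⁸) = 11490 m/s.
= 11.49 km/s.

v_esc ≈ 11.5 km/s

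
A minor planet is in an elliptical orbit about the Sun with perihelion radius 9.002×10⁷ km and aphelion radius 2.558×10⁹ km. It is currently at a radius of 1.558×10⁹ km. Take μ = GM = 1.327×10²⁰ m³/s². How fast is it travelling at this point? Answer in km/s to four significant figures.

v ≈ 8.374 km/s

Semi-major axis a = (r_p + r_a)/2 = 1.3240×10⁹ km = 1.324×10¹² m.
Vis-viva: v² = μ(2/r − 1/a) = 1.327×10²⁰ × (1.284×10⁻¹² − 7.553×10⁻¹³) = 7.012×10⁷ m²/s².
v = 8374 m/s = 8.374 km/s.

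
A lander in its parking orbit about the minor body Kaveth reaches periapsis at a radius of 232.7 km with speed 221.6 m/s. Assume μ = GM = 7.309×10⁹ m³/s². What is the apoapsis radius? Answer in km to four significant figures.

apoapsis radius ≈ 833.3 km

r_p = 2.327×10⁵ m.
Specific energy ε = v²/2 − μ/r = -6.856×10³ J/kg, so a = −μ/(2ε) = 5.330×10⁵ m.
The apsides satisfy r_p + r_a = 2a, so the apoapsis radius is 2a − r_p = 8.333×10⁵ m = 833.33 km.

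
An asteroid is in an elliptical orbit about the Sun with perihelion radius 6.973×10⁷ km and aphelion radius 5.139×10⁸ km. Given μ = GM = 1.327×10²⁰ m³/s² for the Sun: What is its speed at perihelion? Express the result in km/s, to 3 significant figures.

v ≈ 57.9 km/s

Semi-major axis a = (r_p + r_a)/2 = 2.9182×10⁸ km = 2.918×10¹¹ m.
Vis-viva: v² = μ(2/r − 1/a) = 1.327×10²⁰ × (2.868×10⁻¹¹ − 3.427×10⁻¹²) = 3.351×10⁹ m²/s².
v = 57890 m/s = 57.89 km/s.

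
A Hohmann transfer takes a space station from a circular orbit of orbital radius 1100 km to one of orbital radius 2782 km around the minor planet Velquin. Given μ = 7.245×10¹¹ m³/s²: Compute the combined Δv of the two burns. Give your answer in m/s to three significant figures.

r₁ = 1100 km = 1.100×10⁶ m.
r₂ = 2782 km = 2.782×10⁶ m.
Transfer ellipse a_t = (r₁ + r₂)/2 = 1.941×10⁶ m.
At r₁: circular v_c1 = √(μ/r₁) = 811.6 m/s; transfer-periapsis v_p = √[μ(2/r₁ − 1/a_t)] = 971.6 m/s.
Δv₁ = v_p − v_c1 = 160.0 m/s.
At r₂: circular v_c2 = √(μ/r₂) = 510.3 m/s; transfer-apoapsis v_a = √[μ(2/r₂ − 1/a_t)] = 384.2 m/s.
Δv₂ = v_c2 − v_a = 126.1 m/s.
Total Δv = Δv₁ + Δv₂ = 286.2 m/s.

Δv_total ≈ 286 m/s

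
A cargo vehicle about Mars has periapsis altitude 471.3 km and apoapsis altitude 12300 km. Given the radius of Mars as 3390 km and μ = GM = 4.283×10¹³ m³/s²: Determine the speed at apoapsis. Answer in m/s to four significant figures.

v ≈ 1038 m/s

r_p = 3390 + 471.3 = 3861.3 km = 3.8613×10⁶ m.
r_a = 3390 + 12300 = 15690 km = 1.5690×10⁷ m.
Semi-major axis a = (r_p + r_a)/2 = 9775.6 km = 9.776×10⁶ m.
Vis-viva: v² = μ(2/r − 1/a) = 4.283×10¹³ × (1.275×10⁻⁷ − 1.023×10⁻⁷) = 1.078×10⁶ m²/s².
v = 1038 m/s.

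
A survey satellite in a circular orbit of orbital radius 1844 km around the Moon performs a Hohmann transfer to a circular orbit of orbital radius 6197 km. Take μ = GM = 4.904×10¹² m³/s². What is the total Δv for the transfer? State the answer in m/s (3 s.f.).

r₁ = 1844 km = 1.844×10⁶ m.
r₂ = 6197 km = 6.197×10⁶ m.
Transfer ellipse a_t = (r₁ + r₂)/2 = 4.020×10⁶ m.
At r₁: circular v_c1 = √(μ/r₁) = 1631 m/s; transfer-perilune v_p = √[μ(2/r₁ − 1/a_t)] = 2025 m/s.
Δv₁ = v_p − v_c1 = 393.9 m/s.
At r₂: circular v_c2 = √(μ/r₂) = 889.6 m/s; transfer-apolune v_a = √[μ(2/r₂ − 1/a_t)] = 602.5 m/s.
Δv₂ = v_c2 − v_a = 287.1 m/s.
Total Δv = Δv₁ + Δv₂ = 681.0 m/s.

Δv_total ≈ 681 m/s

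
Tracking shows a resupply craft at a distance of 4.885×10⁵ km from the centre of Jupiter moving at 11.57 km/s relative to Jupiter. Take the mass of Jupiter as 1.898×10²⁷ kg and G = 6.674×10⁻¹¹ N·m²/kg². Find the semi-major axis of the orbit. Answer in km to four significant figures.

μ = GM = 6.674×10⁻¹¹ × 1.898×10²⁷ = 1.267×10¹⁷ m³/s².
r = 4.885×10⁸ m.
Specific orbital energy ε = v²/2 − μ/r = (11570)²/2 − 1.267×10¹⁷/4.885×10⁸ = -1.924×10⁸ J/kg.
Since ε = −μ/(2a), a = −μ/(2ε) = 3.292×10⁸ m = 3.2923×10⁵ km.

a ≈ 3.292×10⁵ km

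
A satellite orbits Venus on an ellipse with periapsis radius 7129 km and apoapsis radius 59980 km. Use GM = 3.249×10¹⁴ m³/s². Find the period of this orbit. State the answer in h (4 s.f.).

T ≈ 18.82 h

Semi-major axis a = (r_p + r_a)/2 = (7129.0 + 59980)/2 = 33554 km = 3.355×10⁷ m.
By Kepler's third law T = 2π√(a³/μ) = 2π × 1.078×10⁴ = 6.775×10⁴ s.
= 18.82 h.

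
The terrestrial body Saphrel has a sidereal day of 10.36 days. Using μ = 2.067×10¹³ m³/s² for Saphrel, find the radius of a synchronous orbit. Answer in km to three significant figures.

r_sync ≈ 74900 km

T = 10.36 days = 8.951×10⁵ s.
A synchronous orbit has period T, so by Kepler's third law a = (μT²/4π²)^(1/3).
μT²/4π² = 2.067×10¹³ × (8.951×10⁵)² / 39.48 = 4.195×10²³ m³.
a = 7.486×10⁷ m = 74859 km.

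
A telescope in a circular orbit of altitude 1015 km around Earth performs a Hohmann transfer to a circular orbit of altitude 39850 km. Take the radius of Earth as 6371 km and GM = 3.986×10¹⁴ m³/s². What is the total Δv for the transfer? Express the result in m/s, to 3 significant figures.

Δv_total ≈ 3700 m/s

r₁ = 6371 + 1015 = 7386.0 km = 7.3860×10⁶ m.
r₂ = 6371 + 39850 = 46221 km = 4.6221×10⁷ m.
Transfer ellipse a_t = (r₁ + r₂)/2 = 2.680×10⁷ m.
At r₁: circular v_c1 = √(μ/r₁) = 7346 m/s; transfer-perigee v_p = √[μ(2/r₁ − 1/a_t)] = 9647 m/s.
Δv₁ = v_p − v_c1 = 2301 m/s.
At r₂: circular v_c2 = √(μ/r₂) = 2937 m/s; transfer-apogee v_a = √[μ(2/r₂ − 1/a_t)] = 1542 m/s.
Δv₂ = v_c2 − v_a = 1395 m/s.
Total Δv = Δv₁ + Δv₂ = 3696 m/s.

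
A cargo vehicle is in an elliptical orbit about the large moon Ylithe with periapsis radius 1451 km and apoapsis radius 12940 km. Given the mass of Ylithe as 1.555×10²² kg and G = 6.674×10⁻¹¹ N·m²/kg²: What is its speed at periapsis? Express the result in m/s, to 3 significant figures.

v ≈ 1130 m/s

μ = GM = 6.674×10⁻¹¹ × 1.555×10²² = 1.038×10¹² m³/s².
Semi-major axis a = (r_p + r_a)/2 = 7195.5 km = 7.196×10⁶ m.
Vis-viva: v² = μ(2/r − 1/a) = 1.038×10¹² × (1.378×10⁻⁶ − 1.390×10⁻⁷) = 1.286×10⁶ m²/s².
v = 1134 m/s.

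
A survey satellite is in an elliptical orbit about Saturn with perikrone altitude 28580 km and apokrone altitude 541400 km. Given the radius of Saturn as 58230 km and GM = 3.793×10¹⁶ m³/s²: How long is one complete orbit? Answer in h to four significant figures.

r_p = 58230 + 28580 = 86810 km = 8.6810×10⁷ m.
r_a = 58230 + 541400 = 599630 km = 5.9963×10⁸ m.
Semi-major axis a = (r_p + r_a)/2 = (86810 + 5.9963×10⁵)/2 = 3.4322×10⁵ km = 3.432×10⁸ m.
By Kepler's third law T = 2π√(a³/μ) = 2π × 3.265×10⁴ = 2.051×10⁵ s.
= 56.98 h.

T ≈ 56.98 h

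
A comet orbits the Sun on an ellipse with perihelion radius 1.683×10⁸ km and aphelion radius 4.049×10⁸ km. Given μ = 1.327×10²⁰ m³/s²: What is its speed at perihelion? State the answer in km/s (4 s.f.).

Semi-major axis a = (r_p + r_a)/2 = 2.8660×10⁸ km = 2.866×10¹¹ m.
Vis-viva: v² = μ(2/r − 1/a) = 1.327×10²⁰ × (1.188×10⁻¹¹ − 3.489×10⁻¹²) = 1.114×10⁹ m²/s².
v = 33380 m/s = 33.38 km/s.

v ≈ 33.38 km/s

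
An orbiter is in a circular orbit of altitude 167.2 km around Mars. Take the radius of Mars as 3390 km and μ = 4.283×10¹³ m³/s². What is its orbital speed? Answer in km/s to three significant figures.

v ≈ 3.47 km/s

r = 3390 + 167.2 = 3557.2 km = 3.5572×10⁶ m.
For a circular orbit v = √(μ/r) = √(4.283×10¹³ / 3.557×10⁶) = √(1.204×10⁷) = 3470 m/s.
That is 3.470 km/s.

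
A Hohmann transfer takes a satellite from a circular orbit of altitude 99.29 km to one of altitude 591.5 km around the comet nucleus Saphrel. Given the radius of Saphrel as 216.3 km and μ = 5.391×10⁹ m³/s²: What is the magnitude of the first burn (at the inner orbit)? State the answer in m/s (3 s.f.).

Δv ≈ 26.0 m/s

r₁ = 216.3 + 99.29 = 315.59 km = 3.1559×10⁵ m.
r₂ = 216.3 + 591.5 = 807.80 km = 8.0780×10⁵ m.
Transfer ellipse a_t = (r₁ + r₂)/2 = 5.617×10⁵ m.
At r₁: circular v_c1 = √(μ/r₁) = 130.7 m/s; transfer-periapsis v_p = √[μ(2/r₁ − 1/a_t)] = 156.7 m/s.
Δv₁ = v_p − v_c1 = 26.04 m/s.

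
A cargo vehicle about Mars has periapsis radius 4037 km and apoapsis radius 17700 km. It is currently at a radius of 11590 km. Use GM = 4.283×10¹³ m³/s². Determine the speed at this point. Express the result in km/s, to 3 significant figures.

Semi-major axis a = (r_p + r_a)/2 = 10868 km = 1.087×10⁷ m.
Vis-viva: v² = μ(2/r − 1/a) = 4.283×10¹³ × (1.726×10⁻⁷ − 9.201×10⁻⁸) = 3.450×10⁶ m²/s².
v = 1857 m/s = 1.857 km/s.

v ≈ 1.86 km/s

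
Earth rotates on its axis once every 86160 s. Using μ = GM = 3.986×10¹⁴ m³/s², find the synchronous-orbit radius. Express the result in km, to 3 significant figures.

A synchronous orbit has period T, so by Kepler's third law a = (μT²/4π²)^(1/3).
μT²/4π² = 3.986×10¹⁴ × (8.616×10⁴)² / 39.48 = 7.495×10²² m³.
a = 4.216×10⁷ m = 42163 km.

r_sync ≈ 42200 km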